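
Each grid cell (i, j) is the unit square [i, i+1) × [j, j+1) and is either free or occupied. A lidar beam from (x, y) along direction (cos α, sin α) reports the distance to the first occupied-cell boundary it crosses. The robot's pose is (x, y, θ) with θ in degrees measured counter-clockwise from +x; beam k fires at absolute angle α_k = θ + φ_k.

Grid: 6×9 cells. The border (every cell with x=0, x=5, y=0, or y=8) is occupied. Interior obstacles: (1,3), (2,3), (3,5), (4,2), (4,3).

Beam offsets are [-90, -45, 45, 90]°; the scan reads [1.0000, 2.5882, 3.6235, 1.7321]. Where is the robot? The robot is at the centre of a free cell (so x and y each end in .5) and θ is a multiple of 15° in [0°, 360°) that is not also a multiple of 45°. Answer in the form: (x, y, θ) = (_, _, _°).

(x, y, θ) = (1.5, 6.5, 330°)

Candidates: 23 free-cell centres × 16 headings = 368 poses. Raycast each; keep the one whose scan matches to 4 dp.
  (4.5, 1.5, 255°): beam 1 = 3.6235 ≠ 1.0000 ✗
  (1.5, 4.5, 60°): beam 2 = 1.9319 ≠ 2.5882 ✗
  (1.5, 4.5, 75°): beam 1 = 2.5882 ≠ 1.0000 ✗
  (1.5, 2.5, 105°): beam 1 = 2.5882 ≠ 1.0000 ✗
  …
  (1.5, 6.5, 330°): r_1=1.0000, r_2=2.5882, r_3=3.6235, r_4=1.7321 — all match ✓
Unique over the lattice → pose = (1.5, 6.5, 330°).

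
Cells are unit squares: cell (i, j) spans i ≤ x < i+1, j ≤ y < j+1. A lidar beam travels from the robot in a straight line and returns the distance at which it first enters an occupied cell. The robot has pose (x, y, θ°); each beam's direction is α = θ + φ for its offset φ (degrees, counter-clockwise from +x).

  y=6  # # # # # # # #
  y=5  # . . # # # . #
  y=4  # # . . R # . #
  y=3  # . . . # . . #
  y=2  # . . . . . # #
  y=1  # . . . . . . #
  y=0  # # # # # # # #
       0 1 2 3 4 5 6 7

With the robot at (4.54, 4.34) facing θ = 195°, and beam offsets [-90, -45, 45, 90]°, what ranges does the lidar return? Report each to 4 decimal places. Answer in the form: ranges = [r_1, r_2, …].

beam 1: φ=-90°, α=105°
  direction (-0.2588, 0.9659); cell (4,4); t to first gridline: x 2.0864, y 0.6833 (then +3.8637 / +1.0353)
    (4,5) via y @ 0.6833  # hit
  → r_1 = 0.6833
beam 2: φ=-45°, α=150°
  direction (-0.8660, 0.5000); cell (4,4); t to first gridline: x 0.6235, y 1.3200 (then +1.1547 / +2.0000)
    (3,4) via x @ 0.6235
    (3,5) via y @ 1.3200  # hit
  → r_2 = 1.3200
beam 3: φ=45°, α=240°
  direction (-0.5000, -0.8660); cell (4,4); t to first gridline: x 1.0800, y 0.3926 (then +2.0000 / +1.1547)
    (4,3) via y @ 0.3926  # hit
  → r_3 = 0.3926
beam 4: φ=90°, α=285°
  direction (0.2588, -0.9659); cell (4,4); t to first gridline: x 1.7773, y 0.3520 (then +3.8637 / +1.0353)
    (4,3) via y @ 0.3520  # hit
  → r_4 = 0.3520

ranges = [0.6833, 1.3200, 0.3926, 0.3520]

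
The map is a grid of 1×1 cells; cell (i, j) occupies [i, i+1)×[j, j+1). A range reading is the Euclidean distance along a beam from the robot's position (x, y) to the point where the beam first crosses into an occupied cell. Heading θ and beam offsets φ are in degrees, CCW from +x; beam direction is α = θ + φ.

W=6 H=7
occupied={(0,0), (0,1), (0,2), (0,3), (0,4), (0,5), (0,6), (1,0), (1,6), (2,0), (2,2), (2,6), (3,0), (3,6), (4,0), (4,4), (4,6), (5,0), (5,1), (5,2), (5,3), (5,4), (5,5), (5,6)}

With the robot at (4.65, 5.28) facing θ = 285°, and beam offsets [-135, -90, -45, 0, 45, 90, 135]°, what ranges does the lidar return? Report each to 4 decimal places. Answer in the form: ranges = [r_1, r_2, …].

beam 1: φ=-135°, α=150°
  direction (-0.8660, 0.5000); cell (4,5); t to first gridline: x 0.7506, y 1.4400 (then +1.1547 / +2.0000)
    (3,5) via x @ 0.7506
    (3,6) via y @ 1.4400  # hit
  → r_1 = 1.4400
beam 2: φ=-90°, α=195°
  direction (-0.9659, -0.2588); cell (4,5); t to first gridline: x 0.6729, y 1.0818 (then +1.0353 / +3.8637)
    (3,5) via x @ 0.6729
    (3,4) via y @ 1.0818
    (2,4) via x @ 1.7082
    (1,4) via x @ 2.7435
    (0,4) via x @ 3.7788  # hit
  → r_2 = 3.7788
beam 3: φ=-45°, α=240°
  direction (-0.5000, -0.8660); cell (4,5); t to first gridline: x 1.3000, y 0.3233 (then +2.0000 / +1.1547)
    (4,4) via y @ 0.3233  # hit
  → r_3 = 0.3233
beam 4: φ=0°, α=285°
  direction (0.2588, -0.9659); cell (4,5); t to first gridline: x 1.3523, y 0.2899 (then +3.8637 / +1.0353)
    (4,4) via y @ 0.2899  # hit
  → r_4 = 0.2899
beam 5: φ=45°, α=330°
  direction (0.8660, -0.5000); cell (4,5); t to first gridline: x 0.4041, y 0.5600 (then +1.1547 / +2.0000)
    (5,5) via x @ 0.4041  # hit
  → r_5 = 0.4041
beam 6: φ=90°, α=15°
  direction (0.9659, 0.2588); cell (4,5); t to first gridline: x 0.3623, y 2.7819 (then +1.0353 / +3.8637)
    (5,5) via x @ 0.3623  # hit
  → r_6 = 0.3623
beam 7: φ=135°, α=60°
  direction (0.5000, 0.8660); cell (4,5); t to first gridline: x 0.7000, y 0.8314 (then +2.0000 / +1.1547)
    (5,5) via x @ 0.7000  # hit
  → r_7 = 0.7000

ranges = [1.4400, 3.7788, 0.3233, 0.2899, 0.4041, 0.3623, 0.7000]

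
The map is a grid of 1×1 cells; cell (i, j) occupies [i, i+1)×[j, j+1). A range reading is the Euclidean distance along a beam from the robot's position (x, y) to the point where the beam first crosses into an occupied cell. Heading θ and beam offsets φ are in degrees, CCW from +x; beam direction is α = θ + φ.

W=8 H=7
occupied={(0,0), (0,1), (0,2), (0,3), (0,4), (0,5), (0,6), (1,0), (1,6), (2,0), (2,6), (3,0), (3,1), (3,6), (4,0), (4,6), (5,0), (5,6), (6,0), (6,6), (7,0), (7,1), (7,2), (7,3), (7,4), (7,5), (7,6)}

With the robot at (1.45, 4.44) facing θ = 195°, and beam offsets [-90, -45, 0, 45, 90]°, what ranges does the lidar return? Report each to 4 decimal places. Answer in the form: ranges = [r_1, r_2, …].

beam 1: φ=-90°, α=105°
  dir = (cos 105°, sin 105°) = (-0.2588, 0.9659); from cell (1,4)
  next x-line at t=1.7387, next y-line at t=0.5798; Δt_x=3.8637, Δt_y=1.0353
    y: enter (1,5) at t=0.5798
    y: enter (1,6) at t=1.6150 ← occupied
  → r_1 = 1.6150
beam 2: φ=-45°, α=150°
  dir = (cos 150°, sin 150°) = (-0.8660, 0.5000); from cell (1,4)
  next x-line at t=0.5196, next y-line at t=1.1200; Δt_x=1.1547, Δt_y=2.0000
    x: enter (0,4) at t=0.5196 ← occupied
  → r_2 = 0.5196
beam 3: φ=0°, α=195°
  dir = (cos 195°, sin 195°) = (-0.9659, -0.2588); from cell (1,4)
  next x-line at t=0.4659, next y-line at t=1.7000; Δt_x=1.0353, Δt_y=3.8637
    x: enter (0,4) at t=0.4659 ← occupied
  → r_3 = 0.4659
beam 4: φ=45°, α=240°
  dir = (cos 240°, sin 240°) = (-0.5000, -0.8660); from cell (1,4)
  next x-line at t=0.9000, next y-line at t=0.5081; Δt_x=2.0000, Δt_y=1.1547
    y: enter (1,3) at t=0.5081
    x: enter (0,3) at t=0.9000 ← occupied
  → r_4 = 0.9000
beam 5: φ=90°, α=285°
  dir = (cos 285°, sin 285°) = (0.2588, -0.9659); from cell (1,4)
  next x-line at t=2.1250, next y-line at t=0.4555; Δt_x=3.8637, Δt_y=1.0353
    y: enter (1,3) at t=0.4555
    y: enter (1,2) at t=1.4908
    x: enter (2,2) at t=2.1250
    y: enter (2,1) at t=2.5261
    y: enter (2,0) at t=3.5614 ← occupied
  → r_5 = 3.5614

ranges = [1.6150, 0.5196, 0.4659, 0.9000, 3.5614]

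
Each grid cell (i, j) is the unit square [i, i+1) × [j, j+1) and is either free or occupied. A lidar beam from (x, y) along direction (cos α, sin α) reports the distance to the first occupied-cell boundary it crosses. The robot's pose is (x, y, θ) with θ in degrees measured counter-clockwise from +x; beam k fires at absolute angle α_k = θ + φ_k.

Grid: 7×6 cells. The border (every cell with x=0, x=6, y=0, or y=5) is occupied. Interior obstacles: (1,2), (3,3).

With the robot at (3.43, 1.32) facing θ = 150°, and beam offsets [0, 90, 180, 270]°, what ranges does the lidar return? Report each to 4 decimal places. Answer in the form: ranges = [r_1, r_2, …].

ranges = [1.6512, 0.3695, 0.6400, 4.2493]

beam 1: φ=0°, α=150°
  cosα=-0.8660 sinα=0.5000 | (3,1) | tMaxX 0.4965 tMaxY 1.3600 | tΔX 1.1547 tΔY 2.0000
    t=0.4965 [x] (2,1)
    t=1.3600 [y] (2,2)
    t=1.6512 [x] (1,2) — stop
  → r_1 = 1.6512
beam 2: φ=90°, α=240°
  cosα=-0.5000 sinα=-0.8660 | (3,1) | tMaxX 0.8600 tMaxY 0.3695 | tΔX 2.0000 tΔY 1.1547
    t=0.3695 [y] (3,0) — stop
  → r_2 = 0.3695
beam 3: φ=180°, α=330°
  cosα=0.8660 sinα=-0.5000 | (3,1) | tMaxX 0.6582 tMaxY 0.6400 | tΔX 1.1547 tΔY 2.0000
    t=0.6400 [y] (3,0) — stop
  → r_3 = 0.6400
beam 4: φ=270°, α=60°
  cosα=0.5000 sinα=0.8660 | (3,1) | tMaxX 1.1400 tMaxY 0.7852 | tΔX 2.0000 tΔY 1.1547
    t=0.7852 [y] (3,2)
    t=1.1400 [x] (4,2)
    t=1.9399 [y] (4,3)
    t=3.0946 [y] (4,4)
    t=3.1400 [x] (5,4)
    t=4.2493 [y] (5,5) — stop
  → r_4 = 4.2493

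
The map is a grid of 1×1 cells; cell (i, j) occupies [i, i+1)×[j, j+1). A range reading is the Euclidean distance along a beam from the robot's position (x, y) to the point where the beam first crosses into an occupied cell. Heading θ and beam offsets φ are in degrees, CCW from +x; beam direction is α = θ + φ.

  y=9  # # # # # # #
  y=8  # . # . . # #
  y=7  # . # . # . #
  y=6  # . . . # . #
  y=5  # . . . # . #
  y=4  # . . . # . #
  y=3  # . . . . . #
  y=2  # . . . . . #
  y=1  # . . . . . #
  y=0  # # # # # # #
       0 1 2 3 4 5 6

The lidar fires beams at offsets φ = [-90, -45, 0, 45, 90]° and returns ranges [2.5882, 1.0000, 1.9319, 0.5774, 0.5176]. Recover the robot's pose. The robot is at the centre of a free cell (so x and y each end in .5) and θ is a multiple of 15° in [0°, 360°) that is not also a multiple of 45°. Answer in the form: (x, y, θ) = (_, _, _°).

The pose lattice has 33·16 = 528 candidates. Test each by forward raycasting.
  (3.5, 1.5, 195°): beam 1 = 5.6940 ≠ 2.5882 ✗
  (4.5, 3.5, 210°): beam 1 = 0.5774 ≠ 2.5882 ✗
  (4.5, 3.5, 150°): beam 1 = 0.5774 ≠ 2.5882 ✗
  …
  (1.5, 6.5, 105°): r_1=2.5882, r_2=1.0000, r_3=1.9319, r_4=0.5774, r_5=0.5176 — all match ✓
Only this pose fits every beam.

(x, y, θ) = (1.5, 6.5, 105°)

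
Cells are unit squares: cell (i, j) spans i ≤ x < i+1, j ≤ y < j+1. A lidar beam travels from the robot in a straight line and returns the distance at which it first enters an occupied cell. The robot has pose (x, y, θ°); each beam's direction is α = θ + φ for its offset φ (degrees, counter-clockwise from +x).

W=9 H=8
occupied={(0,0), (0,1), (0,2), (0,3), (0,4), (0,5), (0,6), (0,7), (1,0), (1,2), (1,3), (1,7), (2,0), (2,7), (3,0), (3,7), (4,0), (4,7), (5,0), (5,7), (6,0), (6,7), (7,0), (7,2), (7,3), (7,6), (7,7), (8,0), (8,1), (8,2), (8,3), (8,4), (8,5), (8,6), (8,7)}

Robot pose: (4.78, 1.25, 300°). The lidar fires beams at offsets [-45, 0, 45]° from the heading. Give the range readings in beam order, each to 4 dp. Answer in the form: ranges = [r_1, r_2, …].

beam 1: φ=-45°, α=255°
  d=(-0.2588,-0.9659)  start (4,1)  tX=3.0137 tY=0.2588  stride 1/|dx|=3.8637 1/|dy|=1.0353
    cross y-line → (4,0), t=0.2588 (wall)
  → r_1 = 0.2588
beam 2: φ=0°, α=300°
  d=(0.5000,-0.8660)  start (4,1)  tX=0.4400 tY=0.2887  stride 1/|dx|=2.0000 1/|dy|=1.1547
    cross y-line → (4,0), t=0.2887 (wall)
  → r_2 = 0.2887
beam 3: φ=45°, α=345°
  d=(0.9659,-0.2588)  start (4,1)  tX=0.2278 tY=0.9659  stride 1/|dx|=1.0353 1/|dy|=3.8637
    cross x-line → (5,1), t=0.2278
    cross y-line → (5,0), t=0.9659 (wall)
  → r_3 = 0.9659

ranges = [0.2588, 0.2887, 0.9659]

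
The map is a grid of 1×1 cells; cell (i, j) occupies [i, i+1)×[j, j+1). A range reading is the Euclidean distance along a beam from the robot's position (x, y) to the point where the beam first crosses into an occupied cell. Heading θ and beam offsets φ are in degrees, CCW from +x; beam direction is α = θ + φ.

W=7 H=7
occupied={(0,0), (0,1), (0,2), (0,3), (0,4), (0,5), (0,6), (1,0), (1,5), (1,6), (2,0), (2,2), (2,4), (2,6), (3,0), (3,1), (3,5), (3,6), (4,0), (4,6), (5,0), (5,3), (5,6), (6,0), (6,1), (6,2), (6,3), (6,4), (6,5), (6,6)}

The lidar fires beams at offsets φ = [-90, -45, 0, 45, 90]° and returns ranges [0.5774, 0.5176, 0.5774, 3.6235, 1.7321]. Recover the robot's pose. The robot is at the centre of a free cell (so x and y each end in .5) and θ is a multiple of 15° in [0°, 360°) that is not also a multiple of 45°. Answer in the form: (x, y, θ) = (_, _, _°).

Enumerate (i+0.5, j+0.5, θ) over the 19 free cells and 16 admissible headings. For each, cast all 5 beams and compare to the given ranges.
  (5.5, 1.5, 60°): beam 3 = 1.0000 ≠ 0.5774 ✗
  (2.5, 5.5, 255°): beam 1 = 0.5176 ≠ 0.5774 ✗
  (4.5, 5.5, 300°): beam 2 = 3.6235 ≠ 0.5176 ✗
  …
  (4.5, 5.5, 210°): r_1=0.5774, r_2=0.5176, r_3=0.5774, r_4=3.6235, r_5=1.7321 — all match ✓
Only this pose fits every beam.

(x, y, θ) = (4.5, 5.5, 210°)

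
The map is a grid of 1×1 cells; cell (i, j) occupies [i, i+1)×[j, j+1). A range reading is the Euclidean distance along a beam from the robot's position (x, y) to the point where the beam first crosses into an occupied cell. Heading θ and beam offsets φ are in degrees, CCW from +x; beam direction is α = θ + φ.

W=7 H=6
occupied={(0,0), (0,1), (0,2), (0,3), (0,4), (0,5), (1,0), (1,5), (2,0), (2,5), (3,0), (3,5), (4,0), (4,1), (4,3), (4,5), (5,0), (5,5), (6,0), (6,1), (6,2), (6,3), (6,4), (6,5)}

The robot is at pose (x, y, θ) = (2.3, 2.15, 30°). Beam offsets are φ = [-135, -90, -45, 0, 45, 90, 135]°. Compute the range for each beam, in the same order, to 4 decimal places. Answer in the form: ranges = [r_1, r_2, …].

beam 1: φ=-135°, α=255°
  cosα=-0.2588 sinα=-0.9659 | (2,2) | tMaxX 1.1591 tMaxY 0.1553 | tΔX 3.8637 tΔY 1.0353
    t=0.1553 [y] (2,1)
    t=1.1591 [x] (1,1)
    t=1.1906 [y] (1,0) — stop
  → r_1 = 1.1906
beam 2: φ=-90°, α=300°
  cosα=0.5000 sinα=-0.8660 | (2,2) | tMaxX 1.4000 tMaxY 0.1732 | tΔX 2.0000 tΔY 1.1547
    t=0.1732 [y] (2,1)
    t=1.3279 [y] (2,0) — stop
  → r_2 = 1.3279
beam 3: φ=-45°, α=345°
  cosα=0.9659 sinα=-0.2588 | (2,2) | tMaxX 0.7247 tMaxY 0.5796 | tΔX 1.0353 tΔY 3.8637
    t=0.5796 [y] (2,1)
    t=0.7247 [x] (3,1)
    t=1.7600 [x] (4,1) — stop
  → r_3 = 1.7600
beam 4: φ=0°, α=30°
  cosα=0.8660 sinα=0.5000 | (2,2) | tMaxX 0.8083 tMaxY 1.7000 | tΔX 1.1547 tΔY 2.0000
    t=0.8083 [x] (3,2)
    t=1.7000 [y] (3,3)
    t=1.9630 [x] (4,3) — stop
  → r_4 = 1.9630
beam 5: φ=45°, α=75°
  cosα=0.2588 sinα=0.9659 | (2,2) | tMaxX 2.7046 tMaxY 0.8800 | tΔX 3.8637 tΔY 1.0353
    t=0.8800 [y] (2,3)
    t=1.9153 [y] (2,4)
    t=2.7046 [x] (3,4)
    t=2.9505 [y] (3,5) — stop
  → r_5 = 2.9505
beam 6: φ=90°, α=120°
  cosα=-0.5000 sinα=0.8660 | (2,2) | tMaxX 0.6000 tMaxY 0.9815 | tΔX 2.0000 tΔY 1.1547
    t=0.6000 [x] (1,2)
    t=0.9815 [y] (1,3)
    t=2.1362 [y] (1,4)
    t=2.6000 [x] (0,4) — stop
  → r_6 = 2.6000
beam 7: φ=135°, α=165°
  cosα=-0.9659 sinα=0.2588 | (2,2) | tMaxX 0.3106 tMaxY 3.2841 | tΔX 1.0353 tΔY 3.8637
    t=0.3106 [x] (1,2)
    t=1.3459 [x] (0,2) — stop
  → r_7 = 1.3459

ranges = [1.1906, 1.3279, 1.7600, 1.9630, 2.9505, 2.6000, 1.3459]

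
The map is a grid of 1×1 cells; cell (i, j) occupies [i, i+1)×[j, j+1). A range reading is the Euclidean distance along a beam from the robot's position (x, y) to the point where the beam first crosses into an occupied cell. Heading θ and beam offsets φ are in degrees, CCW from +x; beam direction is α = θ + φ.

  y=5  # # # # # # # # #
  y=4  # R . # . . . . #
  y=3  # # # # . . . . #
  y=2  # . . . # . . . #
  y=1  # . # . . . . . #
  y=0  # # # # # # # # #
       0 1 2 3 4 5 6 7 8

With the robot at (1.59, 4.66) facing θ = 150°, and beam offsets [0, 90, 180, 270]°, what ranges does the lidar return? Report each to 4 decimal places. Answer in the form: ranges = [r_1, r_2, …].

beam 1: φ=0°, α=150°
  cosα=-0.8660 sinα=0.5000 | (1,4) | tMaxX 0.6813 tMaxY 0.6800 | tΔX 1.1547 tΔY 2.0000
    t=0.6800 [y] (1,5) — stop
  → r_1 = 0.6800
beam 2: φ=90°, α=240°
  cosα=-0.5000 sinα=-0.8660 | (1,4) | tMaxX 1.1800 tMaxY 0.7621 | tΔX 2.0000 tΔY 1.1547
    t=0.7621 [y] (1,3) — stop
  → r_2 = 0.7621
beam 3: φ=180°, α=330°
  cosα=0.8660 sinα=-0.5000 | (1,4) | tMaxX 0.4734 tMaxY 1.3200 | tΔX 1.1547 tΔY 2.0000
    t=0.4734 [x] (2,4)
    t=1.3200 [y] (2,3) — stop
  → r_3 = 1.3200
beam 4: φ=270°, α=60°
  cosα=0.5000 sinα=0.8660 | (1,4) | tMaxX 0.8200 tMaxY 0.3926 | tΔX 2.0000 tΔY 1.1547
    t=0.3926 [y] (1,5) — stop
  → r_4 = 0.3926

ranges = [0.6800, 0.7621, 1.3200, 0.3926]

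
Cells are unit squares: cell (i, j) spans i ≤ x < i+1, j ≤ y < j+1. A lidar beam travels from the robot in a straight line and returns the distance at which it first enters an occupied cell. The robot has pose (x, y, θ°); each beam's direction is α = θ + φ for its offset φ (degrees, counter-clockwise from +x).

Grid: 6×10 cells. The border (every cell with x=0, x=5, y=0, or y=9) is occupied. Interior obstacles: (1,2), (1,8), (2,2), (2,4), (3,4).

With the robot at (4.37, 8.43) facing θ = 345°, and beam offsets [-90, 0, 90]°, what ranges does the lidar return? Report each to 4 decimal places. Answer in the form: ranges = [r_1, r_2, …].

ranges = [3.5510, 0.6522, 0.5901]

beam 1: φ=-90°, α=255°
  dir = (cos 255°, sin 255°) = (-0.2588, -0.9659); from cell (4,8)
  next x-line at t=1.4296, next y-line at t=0.4452; Δt_x=3.8637, Δt_y=1.0353
    y: enter (4,7) at t=0.4452
    x: enter (3,7) at t=1.4296
    y: enter (3,6) at t=1.4804
    y: enter (3,5) at t=2.5157
    y: enter (3,4) at t=3.5510 ← occupied
  → r_1 = 3.5510
beam 2: φ=0°, α=345°
  dir = (cos 345°, sin 345°) = (0.9659, -0.2588); from cell (4,8)
  next x-line at t=0.6522, next y-line at t=1.6614; Δt_x=1.0353, Δt_y=3.8637
    x: enter (5,8) at t=0.6522 ← occupied
  → r_2 = 0.6522
beam 3: φ=90°, α=75°
  dir = (cos 75°, sin 75°) = (0.2588, 0.9659); from cell (4,8)
  next x-line at t=2.4341, next y-line at t=0.5901; Δt_x=3.8637, Δt_y=1.0353
    y: enter (4,9) at t=0.5901 ← occupied
  → r_3 = 0.5901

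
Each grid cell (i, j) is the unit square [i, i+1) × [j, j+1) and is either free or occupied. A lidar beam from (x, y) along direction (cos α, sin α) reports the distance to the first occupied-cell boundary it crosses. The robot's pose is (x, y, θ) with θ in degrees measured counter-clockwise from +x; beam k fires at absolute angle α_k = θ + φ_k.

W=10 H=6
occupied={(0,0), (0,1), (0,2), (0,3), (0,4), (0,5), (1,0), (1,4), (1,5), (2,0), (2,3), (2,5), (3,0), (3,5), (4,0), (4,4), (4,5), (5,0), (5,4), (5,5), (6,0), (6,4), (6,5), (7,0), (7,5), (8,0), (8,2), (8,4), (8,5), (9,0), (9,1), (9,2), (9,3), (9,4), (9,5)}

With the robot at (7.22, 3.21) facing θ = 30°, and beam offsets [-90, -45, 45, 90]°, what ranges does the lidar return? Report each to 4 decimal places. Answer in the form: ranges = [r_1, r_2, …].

beam 1: φ=-90°, α=300°
  cosα=0.5000 sinα=-0.8660 | (7,3) | tMaxX 1.5600 tMaxY 0.2425 | tΔX 2.0000 tΔY 1.1547
    t=0.2425 [y] (7,2)
    t=1.3972 [y] (7,1)
    t=1.5600 [x] (8,1)
    t=2.5519 [y] (8,0) — stop
  → r_1 = 2.5519
beam 2: φ=-45°, α=345°
  cosα=0.9659 sinα=-0.2588 | (7,3) | tMaxX 0.8075 tMaxY 0.8114 | tΔX 1.0353 tΔY 3.8637
    t=0.8075 [x] (8,3)
    t=0.8114 [y] (8,2) — stop
  → r_2 = 0.8114
beam 3: φ=45°, α=75°
  cosα=0.2588 sinα=0.9659 | (7,3) | tMaxX 3.0137 tMaxY 0.8179 | tΔX 3.8637 tΔY 1.0353
    t=0.8179 [y] (7,4)
    t=1.8531 [y] (7,5) — stop
  → r_3 = 1.8531
beam 4: φ=90°, α=120°
  cosα=-0.5000 sinα=0.8660 | (7,3) | tMaxX 0.4400 tMaxY 0.9122 | tΔX 2.0000 tΔY 1.1547
    t=0.4400 [x] (6,3)
    t=0.9122 [y] (6,4) — stop
  → r_4 = 0.9122

ranges = [2.5519, 0.8114, 1.8531, 0.9122]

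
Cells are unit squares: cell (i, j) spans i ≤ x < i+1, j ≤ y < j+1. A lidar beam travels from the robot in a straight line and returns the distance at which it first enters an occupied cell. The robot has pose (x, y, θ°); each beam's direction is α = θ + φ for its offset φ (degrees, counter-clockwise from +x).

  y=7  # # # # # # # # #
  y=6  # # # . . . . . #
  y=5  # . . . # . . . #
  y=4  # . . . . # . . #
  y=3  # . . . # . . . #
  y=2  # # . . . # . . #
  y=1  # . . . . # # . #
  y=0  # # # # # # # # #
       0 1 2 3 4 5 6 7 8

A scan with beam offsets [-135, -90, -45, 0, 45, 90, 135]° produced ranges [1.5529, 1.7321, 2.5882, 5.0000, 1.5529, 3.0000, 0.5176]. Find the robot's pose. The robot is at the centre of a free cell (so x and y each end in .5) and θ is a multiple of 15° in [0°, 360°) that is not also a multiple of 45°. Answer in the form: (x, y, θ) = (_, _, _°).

Enumerate (i+0.5, j+0.5, θ) over the 33 free cells and 16 admissible headings. For each, cast all 7 beams and compare to the given ranges.
  (3.5, 1.5, 345°): beam 1 = 1.0000 ≠ 1.5529 ✗
  (1.5, 1.5, 195°): beam 1 = 0.5774 ≠ 1.5529 ✗
  (5.5, 3.5, 330°): beam 1 = 0.5176 ≠ 1.5529 ✗
  …
  (2.5, 5.5, 300°): r_1=1.5529, r_2=1.7321, r_3=2.5882, r_4=5.0000, r_5=1.5529, r_6=3.0000, r_7=0.5176 — all match ✓
No second candidate reproduces the full scan.

(x, y, θ) = (2.5, 5.5, 300°)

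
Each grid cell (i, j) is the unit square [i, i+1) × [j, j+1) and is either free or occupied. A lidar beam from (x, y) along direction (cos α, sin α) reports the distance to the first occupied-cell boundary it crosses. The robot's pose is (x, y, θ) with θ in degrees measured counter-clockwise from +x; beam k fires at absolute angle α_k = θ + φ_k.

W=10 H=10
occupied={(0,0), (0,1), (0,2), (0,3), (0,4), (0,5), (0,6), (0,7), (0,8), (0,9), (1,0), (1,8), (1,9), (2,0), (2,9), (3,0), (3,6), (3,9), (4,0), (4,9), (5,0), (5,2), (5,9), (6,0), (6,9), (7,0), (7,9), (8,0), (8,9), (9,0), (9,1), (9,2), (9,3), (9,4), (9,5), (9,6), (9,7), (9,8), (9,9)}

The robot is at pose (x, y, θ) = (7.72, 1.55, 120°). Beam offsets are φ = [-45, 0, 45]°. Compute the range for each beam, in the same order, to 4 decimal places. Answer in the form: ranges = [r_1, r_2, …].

ranges = [4.9455, 8.6025, 1.7807]

beam 1: φ=-45°, α=75°
  cosα=0.2588 sinα=0.9659 | (7,1) | tMaxX 1.0818 tMaxY 0.4659 | tΔX 3.8637 tΔY 1.0353
    t=0.4659 [y] (7,2)
    t=1.0818 [x] (8,2)
    t=1.5012 [y] (8,3)
    t=2.5364 [y] (8,4)
    t=3.5717 [y] (8,5)
    t=4.6070 [y] (8,6)
    t=4.9455 [x] (9,6) — stop
  → r_1 = 4.9455
beam 2: φ=0°, α=120°
  cosα=-0.5000 sinα=0.8660 | (7,1) | tMaxX 1.4400 tMaxY 0.5196 | tΔX 2.0000 tΔY 1.1547
    t=0.5196 [y] (7,2)
    t=1.4400 [x] (6,2)
    t=1.6743 [y] (6,3)
    t=2.8290 [y] (6,4)
    t=3.4400 [x] (5,4)
    t=3.9837 [y] (5,5)
    t=5.1384 [y] (5,6)
    t=5.4400 [x] (4,6)
    t=6.2931 [y] (4,7)
    t=7.4400 [x] (3,7)
    t=7.4478 [y] (3,8)
    t=8.6025 [y] (3,9) — stop
  → r_2 = 8.6025
beam 3: φ=45°, α=165°
  cosα=-0.9659 sinα=0.2588 | (7,1) | tMaxX 0.7454 tMaxY 1.7387 | tΔX 1.0353 tΔY 3.8637
    t=0.7454 [x] (6,1)
    t=1.7387 [y] (6,2)
    t=1.7807 [x] (5,2) — stop
  → r_3 = 1.7807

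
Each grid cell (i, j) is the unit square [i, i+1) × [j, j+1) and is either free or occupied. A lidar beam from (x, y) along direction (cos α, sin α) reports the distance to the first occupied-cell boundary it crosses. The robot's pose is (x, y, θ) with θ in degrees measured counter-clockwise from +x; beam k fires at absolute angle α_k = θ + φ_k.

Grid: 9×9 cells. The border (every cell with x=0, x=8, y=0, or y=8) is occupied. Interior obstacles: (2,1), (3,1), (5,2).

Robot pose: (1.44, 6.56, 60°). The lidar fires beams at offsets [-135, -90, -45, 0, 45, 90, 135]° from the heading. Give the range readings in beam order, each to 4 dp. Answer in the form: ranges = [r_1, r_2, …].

beam 1: φ=-135°, α=285°
  dir = (cos 285°, sin 285°) = (0.2588, -0.9659); from cell (1,6)
  next x-line at t=2.1637, next y-line at t=0.5798; Δt_x=3.8637, Δt_y=1.0353
    y: enter (1,5) at t=0.5798
    y: enter (1,4) at t=1.6150
    x: enter (2,4) at t=2.1637
    y: enter (2,3) at t=2.6503
    y: enter (2,2) at t=3.6856
    y: enter (2,1) at t=4.7209 ← occupied
  → r_1 = 4.7209
beam 2: φ=-90°, α=330°
  dir = (cos 330°, sin 330°) = (0.8660, -0.5000); from cell (1,6)
  next x-line at t=0.6466, next y-line at t=1.1200; Δt_x=1.1547, Δt_y=2.0000
    x: enter (2,6) at t=0.6466
    y: enter (2,5) at t=1.1200
    x: enter (3,5) at t=1.8013
    x: enter (4,5) at t=2.9560
    y: enter (4,4) at t=3.1200
    x: enter (5,4) at t=4.1107
    y: enter (5,3) at t=5.1200
    x: enter (6,3) at t=5.2654
    x: enter (7,3) at t=6.4201
    y: enter (7,2) at t=7.1200
    x: enter (8,2) at t=7.5748 ← occupied
  → r_2 = 7.5748
beam 3: φ=-45°, α=15°
  dir = (cos 15°, sin 15°) = (0.9659, 0.2588); from cell (1,6)
  next x-line at t=0.5798, next y-line at t=1.7000; Δt_x=1.0353, Δt_y=3.8637
    x: enter (2,6) at t=0.5798
    x: enter (3,6) at t=1.6150
    y: enter (3,7) at t=1.7000
    x: enter (4,7) at t=2.6503
    x: enter (5,7) at t=3.6856
    x: enter (6,7) at t=4.7209
    y: enter (6,8) at t=5.5637 ← occupied
  → r_3 = 5.5637
beam 4: φ=0°, α=60°
  dir = (cos 60°, sin 60°) = (0.5000, 0.8660); from cell (1,6)
  next x-line at t=1.1200, next y-line at t=0.5081; Δt_x=2.0000, Δt_y=1.1547
    y: enter (1,7) at t=0.5081
    x: enter (2,7) at t=1.1200
    y: enter (2,8) at t=1.6628 ← occupied
  → r_4 = 1.6628
beam 5: φ=45°, α=105°
  dir = (cos 105°, sin 105°) = (-0.2588, 0.9659); from cell (1,6)
  next x-line at t=1.7000, next y-line at t=0.4555; Δt_x=3.8637, Δt_y=1.0353
    y: enter (1,7) at t=0.4555
    y: enter (1,8) at t=1.4908 ← occupied
  → r_5 = 1.4908
beam 6: φ=90°, α=150°
  dir = (cos 150°, sin 150°) = (-0.8660, 0.5000); from cell (1,6)
  next x-line at t=0.5081, next y-line at t=0.8800; Δt_x=1.1547, Δt_y=2.0000
    x: enter (0,6) at t=0.5081 ← occupied
  → r_6 = 0.5081
beam 7: φ=135°, α=195°
  dir = (cos 195°, sin 195°) = (-0.9659, -0.2588); from cell (1,6)
  next x-line at t=0.4555, next y-line at t=2.1637; Δt_x=1.0353, Δt_y=3.8637
    x: enter (0,6) at t=0.4555 ← occupied
  → r_7 = 0.4555

ranges = [4.7209, 7.5748, 5.5637, 1.6628, 1.4908, 0.5081, 0.4555]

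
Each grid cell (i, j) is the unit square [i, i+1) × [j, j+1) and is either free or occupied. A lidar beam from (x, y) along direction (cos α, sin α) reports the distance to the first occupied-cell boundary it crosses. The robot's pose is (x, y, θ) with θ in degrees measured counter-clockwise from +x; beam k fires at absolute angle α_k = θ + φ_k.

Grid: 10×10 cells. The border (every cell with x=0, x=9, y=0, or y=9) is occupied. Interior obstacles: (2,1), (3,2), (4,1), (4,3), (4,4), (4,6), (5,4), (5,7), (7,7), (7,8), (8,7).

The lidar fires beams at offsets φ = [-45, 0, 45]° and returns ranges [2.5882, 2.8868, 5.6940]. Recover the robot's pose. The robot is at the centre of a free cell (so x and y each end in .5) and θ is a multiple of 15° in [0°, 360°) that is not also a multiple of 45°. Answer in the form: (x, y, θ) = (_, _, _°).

Candidates: 53 free-cell centres × 16 headings = 848 poses. Raycast each; keep the one whose scan matches to 4 dp.
  (5.5, 5.5, 195°): beam 1 = 1.0000 ≠ 2.5882 ✗
  (7.5, 5.5, 330°): beam 1 = 4.6587 ≠ 2.5882 ✗
  (7.5, 5.5, 195°): beam 1 = 2.8868 ≠ 2.5882 ✗
  (2.5, 2.5, 300°): beam 1 = 0.5176 ≠ 2.5882 ✗
  …
  (3.5, 7.5, 210°): r_1=2.5882, r_2=2.8868, r_3=5.6940 — all match ✓
Only this pose fits every beam.

(x, y, θ) = (3.5, 7.5, 210°)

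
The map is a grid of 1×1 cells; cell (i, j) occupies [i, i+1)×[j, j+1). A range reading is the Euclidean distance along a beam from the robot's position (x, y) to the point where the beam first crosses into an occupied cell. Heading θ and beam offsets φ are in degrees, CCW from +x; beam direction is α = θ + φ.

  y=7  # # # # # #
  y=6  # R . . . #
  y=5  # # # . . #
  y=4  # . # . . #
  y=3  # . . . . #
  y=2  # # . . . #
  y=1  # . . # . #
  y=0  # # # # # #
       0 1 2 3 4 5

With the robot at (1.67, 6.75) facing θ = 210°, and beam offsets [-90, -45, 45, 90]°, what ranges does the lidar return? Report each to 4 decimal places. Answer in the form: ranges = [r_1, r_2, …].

beam 1: φ=-90°, α=120°
  cosα=-0.5000 sinα=0.8660 | (1,6) | tMaxX 1.3400 tMaxY 0.2887 | tΔX 2.0000 tΔY 1.1547
    t=0.2887 [y] (1,7) — stop
  → r_1 = 0.2887
beam 2: φ=-45°, α=165°
  cosα=-0.9659 sinα=0.2588 | (1,6) | tMaxX 0.6936 tMaxY 0.9659 | tΔX 1.0353 tΔY 3.8637
    t=0.6936 [x] (0,6) — stop
  → r_2 = 0.6936
beam 3: φ=45°, α=255°
  cosα=-0.2588 sinα=-0.9659 | (1,6) | tMaxX 2.5887 tMaxY 0.7765 | tΔX 3.8637 tΔY 1.0353
    t=0.7765 [y] (1,5) — stop
  → r_3 = 0.7765
beam 4: φ=90°, α=300°
  cosα=0.5000 sinα=-0.8660 | (1,6) | tMaxX 0.6600 tMaxY 0.8660 | tΔX 2.0000 tΔY 1.1547
    t=0.6600 [x] (2,6)
    t=0.8660 [y] (2,5) — stop
  → r_4 = 0.8660

ranges = [0.2887, 0.6936, 0.7765, 0.8660]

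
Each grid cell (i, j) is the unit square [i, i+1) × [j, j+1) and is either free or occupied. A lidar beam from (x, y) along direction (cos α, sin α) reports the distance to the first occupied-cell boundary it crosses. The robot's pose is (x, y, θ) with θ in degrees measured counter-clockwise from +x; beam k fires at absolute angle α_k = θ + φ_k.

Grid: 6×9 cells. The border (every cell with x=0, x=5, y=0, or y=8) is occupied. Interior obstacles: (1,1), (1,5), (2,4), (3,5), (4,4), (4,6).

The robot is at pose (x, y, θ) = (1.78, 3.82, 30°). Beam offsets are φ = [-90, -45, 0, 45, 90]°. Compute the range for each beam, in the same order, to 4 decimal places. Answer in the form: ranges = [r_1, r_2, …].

beam 1: φ=-90°, α=300°
  direction (0.5000, -0.8660); cell (1,3); t to first gridline: x 0.4400, y 0.9469 (then +2.0000 / +1.1547)
    (2,3) via x @ 0.4400
    (2,2) via y @ 0.9469
    (2,1) via y @ 2.1016
    (3,1) via x @ 2.4400
    (3,0) via y @ 3.2563  # hit
  → r_1 = 3.2563
beam 2: φ=-45°, α=345°
  direction (0.9659, -0.2588); cell (1,3); t to first gridline: x 0.2278, y 3.1682 (then +1.0353 / +3.8637)
    (2,3) via x @ 0.2278
    (3,3) via x @ 1.2630
    (4,3) via x @ 2.2983
    (4,2) via y @ 3.1682
    (5,2) via x @ 3.3336  # hit
  → r_2 = 3.3336
beam 3: φ=0°, α=30°
  direction (0.8660, 0.5000); cell (1,3); t to first gridline: x 0.2540, y 0.3600 (then +1.1547 / +2.0000)
    (2,3) via x @ 0.2540
    (2,4) via y @ 0.3600  # hit
  → r_3 = 0.3600
beam 4: φ=45°, α=75°
  direction (0.2588, 0.9659); cell (1,3); t to first gridline: x 0.8500, y 0.1863 (then +3.8637 / +1.0353)
    (1,4) via y @ 0.1863
    (2,4) via x @ 0.8500  # hit
  → r_4 = 0.8500
beam 5: φ=90°, α=120°
  direction (-0.5000, 0.8660); cell (1,3); t to first gridline: x 1.5600, y 0.2078 (then +2.0000 / +1.1547)
    (1,4) via y @ 0.2078
    (1,5) via y @ 1.3625  # hit
  → r_5 = 1.3625

ranges = [3.2563, 3.3336, 0.3600, 0.8500, 1.3625]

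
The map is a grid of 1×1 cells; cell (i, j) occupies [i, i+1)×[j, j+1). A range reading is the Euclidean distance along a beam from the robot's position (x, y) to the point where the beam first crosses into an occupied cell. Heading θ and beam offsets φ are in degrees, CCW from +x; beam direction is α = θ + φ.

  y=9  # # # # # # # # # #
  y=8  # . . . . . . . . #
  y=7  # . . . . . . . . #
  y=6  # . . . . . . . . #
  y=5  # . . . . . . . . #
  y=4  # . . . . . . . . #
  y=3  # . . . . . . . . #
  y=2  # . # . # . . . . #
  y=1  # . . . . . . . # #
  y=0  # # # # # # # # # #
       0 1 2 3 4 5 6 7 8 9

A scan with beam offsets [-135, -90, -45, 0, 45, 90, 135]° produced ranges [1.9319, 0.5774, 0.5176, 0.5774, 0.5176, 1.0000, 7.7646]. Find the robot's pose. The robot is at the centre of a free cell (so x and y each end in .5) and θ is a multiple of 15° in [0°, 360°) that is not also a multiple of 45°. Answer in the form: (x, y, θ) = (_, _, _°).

(x, y, θ) = (8.5, 8.5, 60°)

The pose lattice has 61·16 = 976 candidates. Test each by forward raycasting.
  (7.5, 8.5, 165°): beam 1 = 1.0000 ≠ 1.9319 ✗
  (3.5, 2.5, 75°): beam 1 = 1.7321 ≠ 1.9319 ✗
  (7.5, 2.5, 195°): beam 1 = 3.0000 ≠ 1.9319 ✗
  …
  (8.5, 8.5, 60°): r_1=1.9319, r_2=0.5774, r_3=0.5176, r_4=0.5774, r_5=0.5176, r_6=1.0000, r_7=7.7646 — all match ✓
Only this pose fits every beam.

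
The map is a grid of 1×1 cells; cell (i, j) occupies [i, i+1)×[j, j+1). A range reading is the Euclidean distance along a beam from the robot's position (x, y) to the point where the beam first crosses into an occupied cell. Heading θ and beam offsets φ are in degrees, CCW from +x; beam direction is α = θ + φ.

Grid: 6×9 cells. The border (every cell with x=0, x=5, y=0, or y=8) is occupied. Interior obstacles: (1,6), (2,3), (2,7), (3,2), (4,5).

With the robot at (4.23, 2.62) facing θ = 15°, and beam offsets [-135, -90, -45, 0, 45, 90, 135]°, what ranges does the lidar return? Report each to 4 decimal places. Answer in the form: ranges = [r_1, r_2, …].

ranges = [0.4600, 1.6771, 0.8891, 0.7972, 1.5400, 4.7524, 0.2656]

beam 1: φ=-135°, α=240°
  dir = (cos 240°, sin 240°) = (-0.5000, -0.8660); from cell (4,2)
  next x-line at t=0.4600, next y-line at t=0.7159; Δt_x=2.0000, Δt_y=1.1547
    x: enter (3,2) at t=0.4600 ← occupied
  → r_1 = 0.4600
beam 2: φ=-90°, α=285°
  dir = (cos 285°, sin 285°) = (0.2588, -0.9659); from cell (4,2)
  next x-line at t=2.9751, next y-line at t=0.6419; Δt_x=3.8637, Δt_y=1.0353
    y: enter (4,1) at t=0.6419
    y: enter (4,0) at t=1.6771 ← occupied
  → r_2 = 1.6771
beam 3: φ=-45°, α=330°
  dir = (cos 330°, sin 330°) = (0.8660, -0.5000); from cell (4,2)
  next x-line at t=0.8891, next y-line at t=1.2400; Δt_x=1.1547, Δt_y=2.0000
    x: enter (5,2) at t=0.8891 ← occupied
  → r_3 = 0.8891
beam 4: φ=0°, α=15°
  dir = (cos 15°, sin 15°) = (0.9659, 0.2588); from cell (4,2)
  next x-line at t=0.7972, next y-line at t=1.4682; Δt_x=1.0353, Δt_y=3.8637
    x: enter (5,2) at t=0.7972 ← occupied
  → r_4 = 0.7972
beam 5: φ=45°, α=60°
  dir = (cos 60°, sin 60°) = (0.5000, 0.8660); from cell (4,2)
  next x-line at t=1.5400, next y-line at t=0.4388; Δt_x=2.0000, Δt_y=1.1547
    y: enter (4,3) at t=0.4388
    x: enter (5,3) at t=1.5400 ← occupied
  → r_5 = 1.5400
beam 6: φ=90°, α=105°
  dir = (cos 105°, sin 105°) = (-0.2588, 0.9659); from cell (4,2)
  next x-line at t=0.8887, next y-line at t=0.3934; Δt_x=3.8637, Δt_y=1.0353
    y: enter (4,3) at t=0.3934
    x: enter (3,3) at t=0.8887
    y: enter (3,4) at t=1.4287
    y: enter (3,5) at t=2.4640
    y: enter (3,6) at t=3.4992
    y: enter (3,7) at t=4.5345
    x: enter (2,7) at t=4.7524 ← occupied
  → r_6 = 4.7524
beam 7: φ=135°, α=150°
  dir = (cos 150°, sin 150°) = (-0.8660, 0.5000); from cell (4,2)
  next x-line at t=0.2656, next y-line at t=0.7600; Δt_x=1.1547, Δt_y=2.0000
    x: enter (3,2) at t=0.2656 ← occupied
  → r_7 = 0.2656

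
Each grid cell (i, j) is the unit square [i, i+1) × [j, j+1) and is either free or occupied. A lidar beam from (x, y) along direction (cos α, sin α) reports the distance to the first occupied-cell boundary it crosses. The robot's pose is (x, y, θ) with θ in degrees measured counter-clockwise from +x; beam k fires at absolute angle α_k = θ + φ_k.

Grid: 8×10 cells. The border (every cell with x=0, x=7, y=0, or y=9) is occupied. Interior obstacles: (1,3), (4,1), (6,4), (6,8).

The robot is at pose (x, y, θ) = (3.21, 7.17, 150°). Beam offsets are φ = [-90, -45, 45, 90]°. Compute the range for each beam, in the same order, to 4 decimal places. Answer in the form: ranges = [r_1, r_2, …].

ranges = [2.1131, 1.8946, 2.2880, 3.6604]

beam 1: φ=-90°, α=60°
  direction (0.5000, 0.8660); cell (3,7); t to first gridline: x 1.5800, y 0.9584 (then +2.0000 / +1.1547)
    (3,8) via y @ 0.9584
    (4,8) via x @ 1.5800
    (4,9) via y @ 2.1131  # hit
  → r_1 = 2.1131
beam 2: φ=-45°, α=105°
  direction (-0.2588, 0.9659); cell (3,7); t to first gridline: x 0.8114, y 0.8593 (then +3.8637 / +1.0353)
    (2,7) via x @ 0.8114
    (2,8) via y @ 0.8593
    (2,9) via y @ 1.8946  # hit
  → r_2 = 1.8946
beam 3: φ=45°, α=195°
  direction (-0.9659, -0.2588); cell (3,7); t to first gridline: x 0.2174, y 0.6568 (then +1.0353 / +3.8637)
    (2,7) via x @ 0.2174
    (2,6) via y @ 0.6568
    (1,6) via x @ 1.2527
    (0,6) via x @ 2.2880  # hit
  → r_3 = 2.2880
beam 4: φ=90°, α=240°
  direction (-0.5000, -0.8660); cell (3,7); t to first gridline: x 0.4200, y 0.1963 (then +2.0000 / +1.1547)
    (3,6) via y @ 0.1963
    (2,6) via x @ 0.4200
    (2,5) via y @ 1.3510
    (1,5) via x @ 2.4200
    (1,4) via y @ 2.5057
    (1,3) via y @ 3.6604  # hit
  → r_4 = 3.6604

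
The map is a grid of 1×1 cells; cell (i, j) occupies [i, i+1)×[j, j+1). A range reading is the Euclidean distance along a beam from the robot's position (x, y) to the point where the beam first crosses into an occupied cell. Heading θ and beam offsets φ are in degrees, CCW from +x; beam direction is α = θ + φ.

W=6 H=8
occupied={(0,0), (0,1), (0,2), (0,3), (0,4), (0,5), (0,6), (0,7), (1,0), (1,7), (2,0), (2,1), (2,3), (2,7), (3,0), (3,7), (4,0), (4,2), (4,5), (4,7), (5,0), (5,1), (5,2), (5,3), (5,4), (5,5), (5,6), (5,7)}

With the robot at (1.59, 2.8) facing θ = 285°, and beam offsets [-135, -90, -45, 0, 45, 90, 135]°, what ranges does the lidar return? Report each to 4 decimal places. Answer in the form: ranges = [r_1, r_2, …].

ranges = [0.6813, 0.6108, 1.1800, 1.5841, 1.6000, 0.7727, 0.8200]

beam 1: φ=-135°, α=150°
  d=(-0.8660,0.5000)  start (1,2)  tX=0.6813 tY=0.4000  stride 1/|dx|=1.1547 1/|dy|=2.0000
    cross y-line → (1,3), t=0.4000
    cross x-line → (0,3), t=0.6813 (wall)
  → r_1 = 0.6813
beam 2: φ=-90°, α=195°
  d=(-0.9659,-0.2588)  start (1,2)  tX=0.6108 tY=3.0910  stride 1/|dx|=1.0353 1/|dy|=3.8637
    cross x-line → (0,2), t=0.6108 (wall)
  → r_2 = 0.6108
beam 3: φ=-45°, α=240°
  d=(-0.5000,-0.8660)  start (1,2)  tX=1.1800 tY=0.9238  stride 1/|dx|=2.0000 1/|dy|=1.1547
    cross y-line → (1,1), t=0.9238
    cross x-line → (0,1), t=1.1800 (wall)
  → r_3 = 1.1800
beam 4: φ=0°, α=285°
  d=(0.2588,-0.9659)  start (1,2)  tX=1.5841 tY=0.8282  stride 1/|dx|=3.8637 1/|dy|=1.0353
    cross y-line → (1,1), t=0.8282
    cross x-line → (2,1), t=1.5841 (wall)
  → r_4 = 1.5841
beam 5: φ=45°, α=330°
  d=(0.8660,-0.5000)  start (1,2)  tX=0.4734 tY=1.6000  stride 1/|dx|=1.1547 1/|dy|=2.0000
    cross x-line → (2,2), t=0.4734
    cross y-line → (2,1), t=1.6000 (wall)
  → r_5 = 1.6000
beam 6: φ=90°, α=15°
  d=(0.9659,0.2588)  start (1,2)  tX=0.4245 tY=0.7727  stride 1/|dx|=1.0353 1/|dy|=3.8637
    cross x-line → (2,2), t=0.4245
    cross y-line → (2,3), t=0.7727 (wall)
  → r_6 = 0.7727
beam 7: φ=135°, α=60°
  d=(0.5000,0.8660)  start (1,2)  tX=0.8200 tY=0.2309  stride 1/|dx|=2.0000 1/|dy|=1.1547
    cross y-line → (1,3), t=0.2309
    cross x-line → (2,3), t=0.8200 (wall)
  → r_7 = 0.8200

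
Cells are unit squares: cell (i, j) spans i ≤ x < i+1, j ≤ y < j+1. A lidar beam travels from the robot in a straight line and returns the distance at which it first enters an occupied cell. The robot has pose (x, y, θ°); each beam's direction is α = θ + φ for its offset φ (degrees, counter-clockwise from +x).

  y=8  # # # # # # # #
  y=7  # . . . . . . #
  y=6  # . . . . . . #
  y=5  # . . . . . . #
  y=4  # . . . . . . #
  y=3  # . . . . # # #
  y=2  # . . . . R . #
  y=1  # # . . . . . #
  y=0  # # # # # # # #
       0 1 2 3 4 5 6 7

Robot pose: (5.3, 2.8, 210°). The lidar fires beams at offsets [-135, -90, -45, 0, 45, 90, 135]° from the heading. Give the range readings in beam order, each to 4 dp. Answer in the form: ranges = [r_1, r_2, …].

beam 1: φ=-135°, α=75°
  direction (0.2588, 0.9659); cell (5,2); t to first gridline: x 2.7046, y 0.2071 (then +3.8637 / +1.0353)
    (5,3) via y @ 0.2071  # hit
  → r_1 = 0.2071
beam 2: φ=-90°, α=120°
  direction (-0.5000, 0.8660); cell (5,2); t to first gridline: x 0.6000, y 0.2309 (then +2.0000 / +1.1547)
    (5,3) via y @ 0.2309  # hit
  → r_2 = 0.2309
beam 3: φ=-45°, α=165°
  direction (-0.9659, 0.2588); cell (5,2); t to first gridline: x 0.3106, y 0.7727 (then +1.0353 / +3.8637)
    (4,2) via x @ 0.3106
    (4,3) via y @ 0.7727
    (3,3) via x @ 1.3459
    (2,3) via x @ 2.3811
    (1,3) via x @ 3.4164
    (0,3) via x @ 4.4517  # hit
  → r_3 = 4.4517
beam 4: φ=0°, α=210°
  direction (-0.8660, -0.5000); cell (5,2); t to first gridline: x 0.3464, y 1.6000 (then +1.1547 / +2.0000)
    (4,2) via x @ 0.3464
    (3,2) via x @ 1.5011
    (3,1) via y @ 1.6000
    (2,1) via x @ 2.6558
    (2,0) via y @ 3.6000  # hit
  → r_4 = 3.6000
beam 5: φ=45°, α=255°
  direction (-0.2588, -0.9659); cell (5,2); t to first gridline: x 1.1591, y 0.8282 (then +3.8637 / +1.0353)
    (5,1) via y @ 0.8282
    (4,1) via x @ 1.1591
    (4,0) via y @ 1.8635  # hit
  → r_5 = 1.8635
beam 6: φ=90°, α=300°
  direction (0.5000, -0.8660); cell (5,2); t to first gridline: x 1.4000, y 0.9238 (then +2.0000 / +1.1547)
    (5,1) via y @ 0.9238
    (6,1) via x @ 1.4000
    (6,0) via y @ 2.0785  # hit
  → r_6 = 2.0785
beam 7: φ=135°, α=345°
  direction (0.9659, -0.2588); cell (5,2); t to first gridline: x 0.7247, y 3.0910 (then +1.0353 / +3.8637)
    (6,2) via x @ 0.7247
    (7,2) via x @ 1.7600  # hit
  → r_7 = 1.7600

ranges = [0.2071, 0.2309, 4.4517, 3.6000, 1.8635, 2.0785, 1.7600]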